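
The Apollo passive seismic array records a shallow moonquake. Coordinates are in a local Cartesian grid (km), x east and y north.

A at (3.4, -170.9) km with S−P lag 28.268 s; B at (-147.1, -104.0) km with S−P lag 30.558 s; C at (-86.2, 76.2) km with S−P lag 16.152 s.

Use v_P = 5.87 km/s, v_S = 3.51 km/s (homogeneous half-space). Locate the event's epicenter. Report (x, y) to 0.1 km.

Distance from S−P lag: d = Δt · v_P v_S / (v_P − v_S) = Δt · (5.87·3.51)/(5.87−3.51) ≈ 8.7304·Δt.
So d_A = 246.79, d_B = 266.78, d_C = 141.01 km.
Circle about each station: (x − 3.4)² + (y + 170.9)² = 246.79²; (x + 147.1)² + (y + 104.0)² = 266.78²; (x + 86.2)² + (y − 76.2)² = 141.01².
Subtracting pairs of circle equations eliminates x²+y² and gives linear equations (the radical axes):
-301.0 x + 133.8 y = -7030.22
-179.2 x + 494.2 y = 25039.99
Solving the 2×2 system: x ≈ 54.7, y ≈ 70.5 km.
Check against A (with the unrounded x, y): √((x − 3.4)²+(y + 170.9)²) = 246.79 ≈ 246.79 km. ✓

(54.7, 70.5)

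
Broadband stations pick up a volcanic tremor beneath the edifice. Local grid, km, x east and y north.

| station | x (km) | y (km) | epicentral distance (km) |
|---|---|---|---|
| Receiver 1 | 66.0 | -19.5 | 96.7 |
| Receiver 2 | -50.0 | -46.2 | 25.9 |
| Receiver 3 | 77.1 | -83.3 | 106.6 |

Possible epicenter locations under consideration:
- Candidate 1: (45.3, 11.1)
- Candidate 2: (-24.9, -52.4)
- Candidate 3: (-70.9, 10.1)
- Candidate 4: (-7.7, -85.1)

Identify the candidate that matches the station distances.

For each candidate, compare |candidate − station| to the reported distance:
Candidate 1: residuals Receiver 1 59.8, Receiver 2 85.3, Receiver 3 7.0 → max 85.3 km
Candidate 2: residuals Receiver 1 0.0, Receiver 2 0.0, Receiver 3 0.0 → max 0.0 km
Candidate 3: residuals Receiver 1 43.4, Receiver 2 34.2, Receiver 3 68.4 → max 68.4 km
Candidate 4: residuals Receiver 1 2.0, Receiver 2 31.6, Receiver 3 21.8 → max 31.6 km
Only Candidate 2 has all residuals ≈ 0.

Candidate 2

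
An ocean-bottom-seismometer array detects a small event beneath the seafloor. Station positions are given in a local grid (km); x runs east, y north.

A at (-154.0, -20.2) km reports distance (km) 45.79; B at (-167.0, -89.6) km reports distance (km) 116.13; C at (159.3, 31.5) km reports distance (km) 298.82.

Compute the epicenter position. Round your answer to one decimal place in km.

-139.4 km east, 23.2 km north

Circle about each station: (x + 154.0)² + (y + 20.2)² = 45.79²; (x + 167.0)² + (y + 89.6)² = 116.13²; (x − 159.3)² + (y − 31.5)² = 298.82².
Subtracting pairs of circle equations eliminates x²+y² and gives linear equations (the radical axes):
-26.0 x − 138.8 y = 403.67
626.6 x + 103.4 y = -84951.97
Solving the 2×2 system: x ≈ -139.4, y ≈ 23.2 km.
Check against A (with the unrounded x, y): √((x + 154.0)²+(y + 20.2)²) = 45.79 ≈ 45.79 km. ✓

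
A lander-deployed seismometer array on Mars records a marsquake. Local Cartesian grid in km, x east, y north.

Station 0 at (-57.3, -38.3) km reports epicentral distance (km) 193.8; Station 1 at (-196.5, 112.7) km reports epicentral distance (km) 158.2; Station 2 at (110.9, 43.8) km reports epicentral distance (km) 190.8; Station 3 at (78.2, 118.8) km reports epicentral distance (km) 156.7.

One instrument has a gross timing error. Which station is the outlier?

Solve using three stations at a time. Using Station 0, Station 1, Station 2 (subtract circle equations pairwise → linear system) gives (x, y) ≈ (-44.1, 155.0).
Distances from that point to each station vs reported:
  Station 0: calculated 193.8 vs reported 193.8 → residual 0.0 km
  Station 1: calculated 158.2 vs reported 158.2 → residual 0.0 km
  Station 2: calculated 190.8 vs reported 190.8 → residual 0.0 km
  Station 3: calculated 127.5 vs reported 156.7 → residual 29.2 km
Station 0, Station 1, Station 2 are mutually consistent (residuals ≈ 0); Station 3 is off by 29.2 km.

Station 3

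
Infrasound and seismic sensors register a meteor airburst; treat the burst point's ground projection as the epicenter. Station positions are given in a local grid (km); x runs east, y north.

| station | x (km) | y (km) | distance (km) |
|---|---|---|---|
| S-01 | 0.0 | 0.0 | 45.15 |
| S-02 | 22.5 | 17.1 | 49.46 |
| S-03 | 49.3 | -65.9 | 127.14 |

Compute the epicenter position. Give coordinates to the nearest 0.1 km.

Circle about each station: x² + y² = 45.15²; (x − 22.5)² + (y − 17.1)² = 49.46²; (x − 49.3)² + (y + 65.9)² = 127.14².
Subtracting the S-01 equation from the S-02 and S-03 equations removes the quadratic terms:
45.0 x + 34.2 y = 390.89
98.6 x − 131.8 y = -7352.76
Solving the 2×2 system: x ≈ -21.5, y ≈ 39.7 km.
Check against S-01 (with the unrounded x, y): √(x²+y²) = 45.15 ≈ 45.15 km. ✓

x ≈ -21.5 km, y ≈ 39.7 km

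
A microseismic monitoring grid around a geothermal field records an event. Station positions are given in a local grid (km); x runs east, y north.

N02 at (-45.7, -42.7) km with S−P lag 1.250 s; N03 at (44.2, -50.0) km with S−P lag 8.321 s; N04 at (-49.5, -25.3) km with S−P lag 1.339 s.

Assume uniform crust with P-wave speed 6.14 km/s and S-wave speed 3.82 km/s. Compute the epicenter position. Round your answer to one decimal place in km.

x ≈ -38.1 km, y ≈ -32.6 km

Distance from S−P lag: d = Δt · v_P v_S / (v_P − v_S) = Δt · (6.14·3.82)/(6.14−3.82) ≈ 10.1098·Δt.
So d_N02 = 12.64, d_N03 = 84.12, d_N04 = 13.54 km.
Circle about each station: (x + 45.7)² + (y + 42.7)² = 12.64²; (x − 44.2)² + (y + 50.0)² = 84.12²; (x + 49.5)² + (y + 25.3)² = 13.54².
Subtracting the N02 equation from the N03 and N04 equations removes the quadratic terms:
179.8 x − 14.6 y = -6374.54
-7.6 x + 34.8 y = -845.00
Solving the 2×2 system: x ≈ -38.1, y ≈ -32.6 km.
Check against N02 (with the unrounded x, y): √((x + 45.7)²+(y + 42.7)²) = 12.64 ≈ 12.64 km. ✓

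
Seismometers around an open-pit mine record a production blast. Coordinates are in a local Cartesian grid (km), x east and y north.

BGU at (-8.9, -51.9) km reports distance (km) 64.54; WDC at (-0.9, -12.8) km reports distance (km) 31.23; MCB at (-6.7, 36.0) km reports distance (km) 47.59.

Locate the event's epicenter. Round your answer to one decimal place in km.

x ≈ 26.6 km, y ≈ 2.0 km

Circle about each station: (x + 8.9)² + (y + 51.9)² = 64.54²; (x + 0.9)² + (y + 12.8)² = 31.23²; (x + 6.7)² + (y − 36.0)² = 47.59².
Subtracting the BGU equation from the WDC and MCB equations removes the quadratic terms:
16.0 x + 78.2 y = 581.93
4.4 x + 175.8 y = 468.67
Solving the 2×2 system: x ≈ 26.6, y ≈ 2.0 km.
Check against BGU (with the unrounded x, y): √((x + 8.9)²+(y + 51.9)²) = 64.54 ≈ 64.54 km. ✓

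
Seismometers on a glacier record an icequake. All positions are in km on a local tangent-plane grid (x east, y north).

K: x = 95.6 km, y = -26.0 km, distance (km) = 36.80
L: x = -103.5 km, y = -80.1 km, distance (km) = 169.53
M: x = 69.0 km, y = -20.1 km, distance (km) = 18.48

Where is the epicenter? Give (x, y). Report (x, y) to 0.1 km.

(60.3, -36.4)

Circle about each station: (x − 95.6)² + (y + 26.0)² = 36.80²; (x + 103.5)² + (y + 80.1)² = 169.53²; (x − 69.0)² + (y + 20.1)² = 18.48².
Subtracting the K equation from the L and M equations removes the quadratic terms:
-398.2 x − 108.2 y = -20073.28
-53.2 x + 11.8 y = -3637.62
Solving the 2×2 system: x ≈ 60.3, y ≈ -36.4 km.
Check against K (with the unrounded x, y): √((x − 95.6)²+(y + 26.0)²) = 36.80 ≈ 36.80 km. ✓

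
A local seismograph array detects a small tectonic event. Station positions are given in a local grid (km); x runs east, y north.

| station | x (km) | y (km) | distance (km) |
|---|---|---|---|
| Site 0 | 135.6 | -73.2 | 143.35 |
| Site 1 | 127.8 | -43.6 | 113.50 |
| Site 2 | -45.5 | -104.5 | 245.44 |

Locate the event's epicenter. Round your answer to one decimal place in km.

(127.2, 69.9)

Circle about each station: (x − 135.6)² + (y + 73.2)² = 143.35²; (x − 127.8)² + (y + 43.6)² = 113.50²; (x + 45.5)² + (y + 104.5)² = 245.44².
Subtracting the Site 0 equation from the Site 1 and Site 2 equations removes the quadratic terms:
-15.6 x + 59.2 y = 2155.17
-362.2 x − 62.6 y = -50446.67
Solving the 2×2 system: x ≈ 127.2, y ≈ 69.9 km.
Check against Site 0 (with the unrounded x, y): √((x − 135.6)²+(y + 73.2)²) = 143.37 ≈ 143.35 km. ✓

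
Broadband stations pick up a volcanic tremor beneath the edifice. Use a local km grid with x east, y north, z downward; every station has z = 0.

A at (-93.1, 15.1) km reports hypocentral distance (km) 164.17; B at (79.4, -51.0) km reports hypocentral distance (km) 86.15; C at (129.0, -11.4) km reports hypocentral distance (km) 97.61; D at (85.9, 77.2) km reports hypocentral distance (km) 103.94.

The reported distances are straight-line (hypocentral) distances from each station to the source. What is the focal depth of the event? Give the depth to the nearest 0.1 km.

z ≈ 64.8 km

Each station gives a sphere (x−x_i)² + (y−y_i)² + z² = d_i² (stations at z=0).
Subtracting the A sphere from B and C: z² cancels, leaving linear equations in x and y:
345.0 x − 132.2 y = 19539.71
444.2 x − 53.0 y = 25299.42
Solving: x ≈ 57.099, y ≈ 1.206 km (keep extra digits for the depth step; rounded: 57.1, 1.2).
Then from the A sphere: z² = 164.17² − (x + 93.1)² − (y − 15.1)² with x = 57.099, y = 1.206, so z ≈ 64.800 ≈ 64.8 km.
Check against D (with the unrounded solution): distance 103.94 ≈ 103.94 km. ✓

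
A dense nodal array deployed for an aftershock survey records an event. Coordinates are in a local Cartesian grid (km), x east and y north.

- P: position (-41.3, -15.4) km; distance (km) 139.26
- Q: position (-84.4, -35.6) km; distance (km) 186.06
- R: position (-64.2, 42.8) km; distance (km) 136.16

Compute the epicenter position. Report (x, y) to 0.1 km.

Circle about each station: (x + 41.3)² + (y + 15.4)² = 139.26²; (x + 84.4)² + (y + 35.6)² = 186.06²; (x + 64.2)² + (y − 42.8)² = 136.16².
Subtracting pairs of circle equations eliminates x²+y² and gives linear equations (the radical axes):
-86.2 x − 40.4 y = -8777.11
-45.8 x + 116.4 y = 4864.43
Solving the 2×2 system: x ≈ 69.4, y ≈ 69.1 km.
Check against P (with the unrounded x, y): √((x + 41.3)²+(y + 15.4)²) = 139.30 ≈ 139.26 km. ✓

69.4 km east, 69.1 km north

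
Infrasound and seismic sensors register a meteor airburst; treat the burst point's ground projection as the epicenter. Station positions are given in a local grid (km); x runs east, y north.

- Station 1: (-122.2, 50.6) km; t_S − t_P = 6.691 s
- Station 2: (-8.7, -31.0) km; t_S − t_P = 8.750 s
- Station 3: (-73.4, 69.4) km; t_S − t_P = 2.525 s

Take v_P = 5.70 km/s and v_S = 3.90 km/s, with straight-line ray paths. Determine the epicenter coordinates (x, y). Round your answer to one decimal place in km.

(-42.3, 71.7)

Distance from S−P lag: d = Δt · v_P v_S / (v_P − v_S) = Δt · (5.70·3.90)/(5.70−3.90) ≈ 12.3500·Δt.
So d_Station 1 = 82.63, d_Station 2 = 108.06, d_Station 3 = 31.18 km.
Circle about each station: (x + 122.2)² + (y − 50.6)² = 82.63²; (x + 8.7)² + (y + 31.0)² = 108.06²; (x + 73.4)² + (y − 69.4)² = 31.18².
Subtracting the Station 1 equation from the Station 2 and Station 3 equations removes the quadratic terms:
227.0 x − 163.2 y = -21305.76
97.6 x + 37.6 y = -1433.76
Solving the 2×2 system: x ≈ -42.3, y ≈ 71.7 km.
Check against Station 1 (with the unrounded x, y): √((x + 122.2)²+(y − 50.6)²) = 82.63 ≈ 82.63 km. ✓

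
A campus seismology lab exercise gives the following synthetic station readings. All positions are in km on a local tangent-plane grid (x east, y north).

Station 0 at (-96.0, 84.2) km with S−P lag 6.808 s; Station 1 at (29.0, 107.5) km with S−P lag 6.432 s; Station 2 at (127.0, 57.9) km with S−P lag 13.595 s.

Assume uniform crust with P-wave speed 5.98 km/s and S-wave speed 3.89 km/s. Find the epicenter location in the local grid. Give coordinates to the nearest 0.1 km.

x ≈ -24.3 km, y ≈ 59.7 km

Distance from S−P lag: d = Δt · v_P v_S / (v_P − v_S) = Δt · (5.98·3.89)/(5.98−3.89) ≈ 11.1302·Δt.
So d_Station 0 = 75.77, d_Station 1 = 71.59, d_Station 2 = 151.32 km.
Circle about each station: (x + 96.0)² + (y − 84.2)² = 75.77²; (x − 29.0)² + (y − 107.5)² = 71.59²; (x − 127.0)² + (y − 57.9)² = 151.32².
Subtracting the Station 0 equation from the Station 1 and Station 2 equations removes the quadratic terms:
250.0 x + 46.6 y = -3292.43
446.0 x − 52.6 y = -13980.88
Solving the 2×2 system: x ≈ -24.3, y ≈ 59.7 km.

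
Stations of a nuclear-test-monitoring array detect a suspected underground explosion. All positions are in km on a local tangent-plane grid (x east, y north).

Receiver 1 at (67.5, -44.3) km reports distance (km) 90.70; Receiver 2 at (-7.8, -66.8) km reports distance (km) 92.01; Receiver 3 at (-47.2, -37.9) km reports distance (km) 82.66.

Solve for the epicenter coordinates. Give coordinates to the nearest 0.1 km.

x ≈ 7.7 km, y ≈ 23.9 km

Circle about each station: (x − 67.5)² + (y + 44.3)² = 90.70²; (x + 7.8)² + (y + 66.8)² = 92.01²; (x + 47.2)² + (y + 37.9)² = 82.66².
Subtracting the Receiver 1 equation from the Receiver 2 and Receiver 3 equations removes the quadratic terms:
-150.6 x − 45.0 y = -2235.01
-229.4 x + 12.8 y = -1460.68
Solving the 2×2 system: x ≈ 7.7, y ≈ 23.9 km.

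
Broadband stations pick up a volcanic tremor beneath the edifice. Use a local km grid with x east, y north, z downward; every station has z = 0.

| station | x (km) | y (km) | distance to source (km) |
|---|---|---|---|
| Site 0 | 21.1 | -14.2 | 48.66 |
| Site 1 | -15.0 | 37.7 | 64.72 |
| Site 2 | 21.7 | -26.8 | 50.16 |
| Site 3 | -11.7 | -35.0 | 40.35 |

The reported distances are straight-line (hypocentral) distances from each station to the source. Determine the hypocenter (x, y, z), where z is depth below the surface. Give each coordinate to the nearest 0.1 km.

(-11.9, -16.2, 35.7)

Each station gives a sphere (x−x_i)² + (y−y_i)² + z² = d_i² (stations at z=0).
Subtracting the Site 0 sphere from Site 1 and Site 2: z² cancels, leaving linear equations in x and y:
-72.2 x + 103.8 y = -821.44
1.2 x − 25.2 y = 394.05
Solving: x ≈ -11.919, y ≈ -16.204 km (keep extra digits for the depth step; rounded: -11.9, -16.2).
Then from the Site 0 sphere: z² = 48.66² − (x − 21.1)² − (y + 14.2)² with x = -11.919, y = -16.204, so z ≈ 35.686 ≈ 35.7 km.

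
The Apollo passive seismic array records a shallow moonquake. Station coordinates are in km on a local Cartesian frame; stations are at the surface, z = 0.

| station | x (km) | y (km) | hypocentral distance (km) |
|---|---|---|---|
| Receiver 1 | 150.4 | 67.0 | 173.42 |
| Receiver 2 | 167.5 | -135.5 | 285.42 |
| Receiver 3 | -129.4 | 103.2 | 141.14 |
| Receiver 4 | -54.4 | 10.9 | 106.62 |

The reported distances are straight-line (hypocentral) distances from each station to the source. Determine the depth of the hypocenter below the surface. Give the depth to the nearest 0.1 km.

Each station gives a sphere (x−x_i)² + (y−y_i)² + z² = d_i² (stations at z=0).
Subtracting the Receiver 1 sphere from Receiver 2 and Receiver 3: z² cancels, leaving linear equations in x and y:
34.2 x − 405.0 y = -32082.74
-559.6 x + 72.4 y = 10439.44
Solving: x ≈ -8.499, y ≈ 78.499 km (keep extra digits for the depth step; rounded: -8.5, 78.5).
Then from the Receiver 1 sphere: z² = 173.42² − (x − 150.4)² − (y − 67.0)² with x = -8.499, y = 78.499, so z ≈ 68.508 ≈ 68.5 km.

z ≈ 68.5 km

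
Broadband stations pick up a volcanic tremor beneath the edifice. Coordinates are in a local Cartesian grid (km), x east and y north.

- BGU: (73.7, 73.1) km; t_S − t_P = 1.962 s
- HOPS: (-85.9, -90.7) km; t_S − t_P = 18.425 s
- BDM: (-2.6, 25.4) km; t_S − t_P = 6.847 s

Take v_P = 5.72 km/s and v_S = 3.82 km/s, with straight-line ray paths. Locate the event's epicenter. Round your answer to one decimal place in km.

Distance from S−P lag: d = Δt · v_P v_S / (v_P − v_S) = Δt · (5.72·3.82)/(5.72−3.82) ≈ 11.5002·Δt.
So d_BGU = 22.56, d_HOPS = 211.89, d_BDM = 78.74 km.
Circle about each station: (x − 73.7)² + (y − 73.1)² = 22.56²; (x + 85.9)² + (y + 90.7)² = 211.89²; (x + 2.6)² + (y − 25.4)² = 78.74².
Subtracting pairs of circle equations eliminates x²+y² and gives linear equations (the radical axes):
-319.2 x − 327.6 y = -39558.42
-152.6 x − 95.4 y = -15814.41
Solving the 2×2 system: x ≈ 72.0, y ≈ 50.6 km.

x ≈ 72.0 km, y ≈ 50.6 km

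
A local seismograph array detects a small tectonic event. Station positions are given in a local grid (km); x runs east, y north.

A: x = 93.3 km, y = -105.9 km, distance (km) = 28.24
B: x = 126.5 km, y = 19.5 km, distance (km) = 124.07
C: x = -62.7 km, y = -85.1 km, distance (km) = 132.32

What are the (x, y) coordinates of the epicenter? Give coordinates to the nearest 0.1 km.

(69.5, -90.7)

Circle about each station: (x − 93.3)² + (y + 105.9)² = 28.24²; (x − 126.5)² + (y − 19.5)² = 124.07²; (x + 62.7)² + (y + 85.1)² = 132.32².
Subtracting the A equation from the B and C equations removes the quadratic terms:
66.4 x + 250.8 y = -18133.07
-312.0 x + 41.6 y = -25457.48
Solving the 2×2 system: x ≈ 69.5, y ≈ -90.7 km.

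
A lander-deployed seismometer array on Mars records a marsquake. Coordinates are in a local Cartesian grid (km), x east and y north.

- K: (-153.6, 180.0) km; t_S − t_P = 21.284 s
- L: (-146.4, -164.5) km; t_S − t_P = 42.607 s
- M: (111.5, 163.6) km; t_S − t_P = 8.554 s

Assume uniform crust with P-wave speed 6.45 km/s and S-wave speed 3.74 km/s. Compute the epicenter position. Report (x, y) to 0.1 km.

35.5 km east, 168.3 km north

Distance from S−P lag: d = Δt · v_P v_S / (v_P − v_S) = Δt · (6.45·3.74)/(6.45−3.74) ≈ 8.9015·Δt.
So d_K = 189.46, d_L = 379.27, d_M = 76.14 km.
Circle about each station: (x + 153.6)² + (y − 180.0)² = 189.46²; (x + 146.4)² + (y + 164.5)² = 379.27²; (x − 111.5)² + (y − 163.6)² = 76.14².
Subtracting pairs of circle equations eliminates x²+y² and gives linear equations (the radical axes):
14.4 x − 689.0 y = -115450.39
530.2 x − 32.8 y = 13302.04
Solving the 2×2 system: x ≈ 35.5, y ≈ 168.3 km.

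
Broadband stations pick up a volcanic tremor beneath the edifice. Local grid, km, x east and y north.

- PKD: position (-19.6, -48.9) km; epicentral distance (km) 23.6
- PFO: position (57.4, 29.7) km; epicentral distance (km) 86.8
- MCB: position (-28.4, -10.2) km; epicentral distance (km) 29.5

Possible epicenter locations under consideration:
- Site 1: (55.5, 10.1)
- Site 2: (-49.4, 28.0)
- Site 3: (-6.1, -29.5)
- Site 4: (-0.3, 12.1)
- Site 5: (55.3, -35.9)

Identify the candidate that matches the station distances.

For each candidate, compare |candidate − station| to the reported distance:
Site 1: residuals PKD 71.9, PFO 67.1, MCB 56.8 → max 71.9 km
Site 2: residuals PKD 58.9, PFO 20.0, MCB 14.1 → max 58.9 km
Site 3: residuals PKD 0.0, PFO 0.0, MCB 0.0 → max 0.0 km
Site 4: residuals PKD 40.4, PFO 26.5, MCB 6.4 → max 40.4 km
Site 5: residuals PKD 52.4, PFO 21.2, MCB 58.1 → max 58.1 km
Only Site 3 has all residuals ≈ 0.

Site 3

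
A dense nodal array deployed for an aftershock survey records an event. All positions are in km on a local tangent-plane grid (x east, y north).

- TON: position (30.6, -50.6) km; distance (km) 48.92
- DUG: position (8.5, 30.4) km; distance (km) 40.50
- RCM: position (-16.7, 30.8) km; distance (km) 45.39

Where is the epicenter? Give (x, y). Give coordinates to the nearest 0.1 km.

Circle about each station: (x − 30.6)² + (y + 50.6)² = 48.92²; (x − 8.5)² + (y − 30.4)² = 40.50²; (x + 16.7)² + (y − 30.8)² = 45.39².
Subtracting pairs of circle equations eliminates x²+y² and gives linear equations (the radical axes):
-44.2 x + 162.0 y = -1747.39
-94.6 x + 162.8 y = -1936.28
Solving the 2×2 system: x ≈ 3.6, y ≈ -9.8 km.

(3.6, -9.8)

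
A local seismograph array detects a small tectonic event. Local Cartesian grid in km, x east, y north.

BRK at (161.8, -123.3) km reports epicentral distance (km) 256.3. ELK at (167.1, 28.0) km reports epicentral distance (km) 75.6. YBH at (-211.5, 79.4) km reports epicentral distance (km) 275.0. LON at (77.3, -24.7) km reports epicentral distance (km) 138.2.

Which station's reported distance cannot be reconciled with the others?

Solve using three stations at a time. Using BRK, YBH, LON (subtract circle equations pairwise → linear system) gives (x, y) ≈ (61.4, 112.5).
Distances from that point to each station vs reported:
  BRK: calculated 256.2 vs reported 256.3 → residual 0.1 km
  ELK: calculated 135.3 vs reported 75.6 → residual 59.7 km
  YBH: calculated 274.9 vs reported 275.0 → residual 0.1 km
  LON: calculated 138.1 vs reported 138.2 → residual 0.1 km
BRK, YBH, LON are mutually consistent (residuals ≈ 0); ELK is off by 59.7 km.

ELK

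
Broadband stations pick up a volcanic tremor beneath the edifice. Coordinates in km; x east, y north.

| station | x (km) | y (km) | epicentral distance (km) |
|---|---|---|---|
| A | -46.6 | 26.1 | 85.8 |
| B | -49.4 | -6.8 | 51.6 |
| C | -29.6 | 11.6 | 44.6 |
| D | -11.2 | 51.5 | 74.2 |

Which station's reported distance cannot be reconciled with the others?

Solve using three stations at a time. Using B, C, D (subtract circle equations pairwise → linear system) gives (x, y) ≈ (0.2, -22.0).
Distances from that point to each station vs reported:
  A: calculated 67.1 vs reported 85.8 → residual 18.7 km
  B: calculated 51.9 vs reported 51.6 → residual 0.3 km
  C: calculated 44.9 vs reported 44.6 → residual 0.3 km
  D: calculated 74.4 vs reported 74.2 → residual 0.2 km
B, C, D are mutually consistent (residuals ≈ 0); A is off by 18.7 km.

A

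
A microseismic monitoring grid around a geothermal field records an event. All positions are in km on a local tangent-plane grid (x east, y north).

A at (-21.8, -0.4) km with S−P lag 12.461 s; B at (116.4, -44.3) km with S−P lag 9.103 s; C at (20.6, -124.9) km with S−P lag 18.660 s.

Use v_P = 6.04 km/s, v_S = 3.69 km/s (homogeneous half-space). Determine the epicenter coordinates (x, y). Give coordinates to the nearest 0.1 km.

Distance from S−P lag: d = Δt · v_P v_S / (v_P − v_S) = Δt · (6.04·3.69)/(6.04−3.69) ≈ 9.4841·Δt.
So d_A = 118.18, d_B = 86.33, d_C = 176.97 km.
Circle about each station: (x + 21.8)² + (y + 0.4)² = 118.18²; (x − 116.4)² + (y + 44.3)² = 86.33²; (x − 20.6)² + (y + 124.9)² = 176.97².
Subtracting pairs of circle equations eliminates x²+y² and gives linear equations (the radical axes):
276.4 x − 87.8 y = 21549.69
84.8 x − 249.0 y = -1802.90
Solving the 2×2 system: x ≈ 90.0, y ≈ 37.9 km.

90.0 km east, 37.9 km north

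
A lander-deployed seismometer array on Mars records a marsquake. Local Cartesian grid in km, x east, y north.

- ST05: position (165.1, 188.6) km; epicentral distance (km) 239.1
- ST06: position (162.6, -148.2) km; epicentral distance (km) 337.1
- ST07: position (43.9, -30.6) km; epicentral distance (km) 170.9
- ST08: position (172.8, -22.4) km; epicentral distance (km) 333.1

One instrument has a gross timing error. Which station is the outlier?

ST08

Solve using three stations at a time. Using ST05, ST06, ST07 (subtract circle equations pairwise → linear system) gives (x, y) ≈ (-59.1, 105.7).
Distances from that point to each station vs reported:
  ST05: calculated 239.1 vs reported 239.1 → residual 0.0 km
  ST06: calculated 337.1 vs reported 337.1 → residual 0.0 km
  ST07: calculated 170.8 vs reported 170.9 → residual 0.1 km
  ST08: calculated 264.9 vs reported 333.1 → residual 68.2 km
ST05, ST06, ST07 are mutually consistent (residuals ≈ 0); ST08 is off by 68.2 km.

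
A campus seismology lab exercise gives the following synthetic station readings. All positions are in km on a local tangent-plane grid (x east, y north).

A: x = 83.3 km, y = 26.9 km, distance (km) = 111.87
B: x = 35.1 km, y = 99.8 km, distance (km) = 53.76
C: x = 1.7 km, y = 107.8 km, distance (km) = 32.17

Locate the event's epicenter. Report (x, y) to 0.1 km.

x ≈ -15.0 km, y ≈ 80.3 km

Circle about each station: (x − 83.3)² + (y − 26.9)² = 111.87²; (x − 35.1)² + (y − 99.8)² = 53.76²; (x − 1.7)² + (y − 107.8)² = 32.17².
Subtracting pairs of circle equations eliminates x²+y² and gives linear equations (the radical axes):
-96.4 x + 145.8 y = 13154.31
-163.2 x + 161.8 y = 15441.22
Solving the 2×2 system: x ≈ -15.0, y ≈ 80.3 km.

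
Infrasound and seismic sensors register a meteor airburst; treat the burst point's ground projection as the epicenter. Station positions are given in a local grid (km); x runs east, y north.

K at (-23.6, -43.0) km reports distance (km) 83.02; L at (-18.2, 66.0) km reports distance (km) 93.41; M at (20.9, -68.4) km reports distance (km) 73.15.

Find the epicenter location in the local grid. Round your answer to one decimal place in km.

x ≈ 47.6 km, y ≈ -0.3 km

Circle about each station: (x + 23.6)² + (y + 43.0)² = 83.02²; (x + 18.2)² + (y − 66.0)² = 93.41²; (x − 20.9)² + (y + 68.4)² = 73.15².
Subtracting pairs of circle equations eliminates x²+y² and gives linear equations (the radical axes):
10.8 x + 218.0 y = 448.17
89.0 x − 50.8 y = 4250.81
Solving the 2×2 system: x ≈ 47.6, y ≈ -0.3 km.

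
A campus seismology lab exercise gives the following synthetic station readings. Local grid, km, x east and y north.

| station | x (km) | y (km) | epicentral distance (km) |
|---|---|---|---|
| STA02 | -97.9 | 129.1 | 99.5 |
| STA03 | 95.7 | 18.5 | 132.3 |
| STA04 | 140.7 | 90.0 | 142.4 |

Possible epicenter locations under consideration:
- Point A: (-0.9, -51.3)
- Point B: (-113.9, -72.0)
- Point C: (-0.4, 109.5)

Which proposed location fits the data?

For each candidate, compare |candidate − station| to the reported distance:
Point A: residuals STA02 105.3, STA03 13.1, STA04 57.6 → max 105.3 km
Point B: residuals STA02 102.2, STA03 96.0, STA04 159.4 → max 159.4 km
Point C: residuals STA02 0.0, STA03 0.0, STA04 0.0 → max 0.0 km
Only Point C has all residuals ≈ 0.

Point C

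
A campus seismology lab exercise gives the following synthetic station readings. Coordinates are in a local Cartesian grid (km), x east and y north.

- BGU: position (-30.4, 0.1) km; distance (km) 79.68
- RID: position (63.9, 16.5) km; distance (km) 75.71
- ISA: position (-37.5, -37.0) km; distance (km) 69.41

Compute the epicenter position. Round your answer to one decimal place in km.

(30.4, -51.4)

Circle about each station: (x + 30.4)² + (y − 0.1)² = 79.68²; (x − 63.9)² + (y − 16.5)² = 75.71²; (x + 37.5)² + (y + 37.0)² = 69.41².
Subtracting the BGU equation from the RID and ISA equations removes the quadratic terms:
188.6 x + 32.8 y = 4048.19
-14.2 x − 74.2 y = 3382.23
Solving the 2×2 system: x ≈ 30.4, y ≈ -51.4 km.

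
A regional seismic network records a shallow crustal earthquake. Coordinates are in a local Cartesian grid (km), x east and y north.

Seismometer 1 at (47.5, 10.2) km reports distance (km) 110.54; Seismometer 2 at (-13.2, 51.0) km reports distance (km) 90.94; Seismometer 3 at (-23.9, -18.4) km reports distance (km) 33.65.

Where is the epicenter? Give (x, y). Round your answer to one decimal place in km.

Circle about each station: (x − 47.5)² + (y − 10.2)² = 110.54²; (x + 13.2)² + (y − 51.0)² = 90.94²; (x + 23.9)² + (y + 18.4)² = 33.65².
Subtracting pairs of circle equations eliminates x²+y² and gives linear equations (the radical axes):
-121.4 x + 81.6 y = 4363.96
-142.8 x − 57.2 y = 9636.25
Solving the 2×2 system: x ≈ -55.7, y ≈ -29.4 km.
Check against Seismometer 1 (with the unrounded x, y): √((x − 47.5)²+(y − 10.2)²) = 110.54 ≈ 110.54 km. ✓

(-55.7, -29.4)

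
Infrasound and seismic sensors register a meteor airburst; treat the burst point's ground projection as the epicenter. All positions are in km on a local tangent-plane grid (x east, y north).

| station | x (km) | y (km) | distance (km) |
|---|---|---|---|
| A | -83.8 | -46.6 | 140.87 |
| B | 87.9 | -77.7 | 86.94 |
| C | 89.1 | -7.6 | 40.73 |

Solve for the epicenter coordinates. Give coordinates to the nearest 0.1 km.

Circle about each station: (x + 83.8)² + (y + 46.6)² = 140.87²; (x − 87.9)² + (y + 77.7)² = 86.94²; (x − 89.1)² + (y + 7.6)² = 40.73².
Subtracting pairs of circle equations eliminates x²+y² and gives linear equations (the radical axes):
343.4 x − 62.2 y = 16855.49
345.8 x + 78.0 y = 16987.99
Solving the 2×2 system: x ≈ 49.1, y ≈ 0.1 km.

(49.1, 0.1)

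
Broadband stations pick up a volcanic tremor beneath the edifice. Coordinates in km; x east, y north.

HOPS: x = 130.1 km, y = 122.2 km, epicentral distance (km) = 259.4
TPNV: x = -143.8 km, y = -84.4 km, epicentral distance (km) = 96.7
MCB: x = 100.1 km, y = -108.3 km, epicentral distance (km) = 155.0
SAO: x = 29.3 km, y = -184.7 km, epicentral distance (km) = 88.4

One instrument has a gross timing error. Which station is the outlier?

Solve using three stations at a time. Using HOPS, TPNV, MCB (subtract circle equations pairwise → linear system) gives (x, y) ≈ (-48.9, -65.6).
Distances from that point to each station vs reported:
  HOPS: calculated 259.4 vs reported 259.4 → residual 0.0 km
  TPNV: calculated 96.7 vs reported 96.7 → residual 0.0 km
  MCB: calculated 155.0 vs reported 155.0 → residual 0.0 km
  SAO: calculated 142.5 vs reported 88.4 → residual 54.1 km
HOPS, TPNV, MCB are mutually consistent (residuals ≈ 0); SAO is off by 54.1 km.

SAO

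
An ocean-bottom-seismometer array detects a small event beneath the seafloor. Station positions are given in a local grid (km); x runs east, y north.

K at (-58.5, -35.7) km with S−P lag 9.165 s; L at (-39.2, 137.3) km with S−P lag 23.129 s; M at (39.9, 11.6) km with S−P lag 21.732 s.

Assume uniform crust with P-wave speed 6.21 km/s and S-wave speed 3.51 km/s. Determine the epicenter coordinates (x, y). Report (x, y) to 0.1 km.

Distance from S−P lag: d = Δt · v_P v_S / (v_P − v_S) = Δt · (6.21·3.51)/(6.21−3.51) ≈ 8.0730·Δt.
So d_K = 73.99, d_L = 186.72, d_M = 175.44 km.
Circle about each station: (x + 58.5)² + (y + 35.7)² = 73.99²; (x + 39.2)² + (y − 137.3)² = 186.72²; (x − 39.9)² + (y − 11.6)² = 175.44².
Subtracting pairs of circle equations eliminates x²+y² and gives linear equations (the radical axes):
38.6 x + 346.0 y = -13698.65
196.8 x + 94.6 y = -28274.84
Solving the 2×2 system: x ≈ -131.7, y ≈ -24.9 km.
Check against K (with the unrounded x, y): √((x + 58.5)²+(y + 35.7)²) = 74.00 ≈ 73.99 km. ✓

x ≈ -131.7 km, y ≈ -24.9 km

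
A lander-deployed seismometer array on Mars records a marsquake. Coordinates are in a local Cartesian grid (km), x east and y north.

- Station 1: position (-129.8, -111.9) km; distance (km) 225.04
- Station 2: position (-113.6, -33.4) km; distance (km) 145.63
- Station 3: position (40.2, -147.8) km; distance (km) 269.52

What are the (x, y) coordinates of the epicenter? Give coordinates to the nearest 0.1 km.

(-60.5, 102.2)

Circle about each station: (x + 129.8)² + (y + 111.9)² = 225.04²; (x + 113.6)² + (y + 33.4)² = 145.63²; (x − 40.2)² + (y + 147.8)² = 269.52².
Subtracting the Station 1 equation from the Station 2 and Station 3 equations removes the quadratic terms:
32.4 x + 157.0 y = 14085.77
340.0 x − 71.8 y = -27906.80
Solving the 2×2 system: x ≈ -60.5, y ≈ 102.2 km.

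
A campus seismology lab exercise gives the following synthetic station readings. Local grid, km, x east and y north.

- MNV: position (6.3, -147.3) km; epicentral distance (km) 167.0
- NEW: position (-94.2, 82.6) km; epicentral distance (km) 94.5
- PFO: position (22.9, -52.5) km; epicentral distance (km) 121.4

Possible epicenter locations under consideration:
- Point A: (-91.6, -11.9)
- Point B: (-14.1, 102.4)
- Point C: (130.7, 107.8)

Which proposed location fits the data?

For each candidate, compare |candidate − station| to the reported distance:
Point A: residuals MNV 0.1, NEW 0.0, PFO 0.1 → max 0.1 km
Point B: residuals MNV 83.5, NEW 12.0, PFO 37.9 → max 83.5 km
Point C: residuals MNV 116.8, NEW 131.8, PFO 71.8 → max 131.8 km
Only Point A has all residuals ≈ 0.

Point A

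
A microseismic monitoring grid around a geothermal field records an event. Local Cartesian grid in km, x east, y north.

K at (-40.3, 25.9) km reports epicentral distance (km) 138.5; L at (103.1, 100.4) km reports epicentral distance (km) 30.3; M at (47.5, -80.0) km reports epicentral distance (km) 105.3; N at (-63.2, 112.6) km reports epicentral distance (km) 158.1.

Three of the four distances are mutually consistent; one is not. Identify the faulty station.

Solve using three stations at a time. Using K, L, N (subtract circle equations pairwise → linear system) gives (x, y) ≈ (89.9, 73.1).
Distances from that point to each station vs reported:
  K: calculated 138.5 vs reported 138.5 → residual 0.0 km
  L: calculated 30.3 vs reported 30.3 → residual 0.0 km
  M: calculated 158.9 vs reported 105.3 → residual 53.6 km
  N: calculated 158.1 vs reported 158.1 → residual 0.0 km
K, L, N are mutually consistent (residuals ≈ 0); M is off by 53.6 km.

M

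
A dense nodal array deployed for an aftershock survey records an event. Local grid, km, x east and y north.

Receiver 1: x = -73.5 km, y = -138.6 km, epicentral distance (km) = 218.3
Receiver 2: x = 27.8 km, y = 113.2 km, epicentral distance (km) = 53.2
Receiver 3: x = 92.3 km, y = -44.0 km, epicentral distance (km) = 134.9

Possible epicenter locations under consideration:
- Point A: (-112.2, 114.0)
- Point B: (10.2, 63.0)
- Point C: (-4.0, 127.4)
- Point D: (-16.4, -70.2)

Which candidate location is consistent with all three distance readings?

For each candidate, compare |candidate − station| to the reported distance:
Point A: residuals Receiver 1 37.2, Receiver 2 86.8, Receiver 3 123.5 → max 123.5 km
Point B: residuals Receiver 1 0.0, Receiver 2 0.0, Receiver 3 0.0 → max 0.0 km
Point C: residuals Receiver 1 56.6, Receiver 2 18.4, Receiver 3 61.7 → max 61.7 km
Point D: residuals Receiver 1 129.2, Receiver 2 135.5, Receiver 3 23.1 → max 135.5 km
Only Point B has all residuals ≈ 0.

Point B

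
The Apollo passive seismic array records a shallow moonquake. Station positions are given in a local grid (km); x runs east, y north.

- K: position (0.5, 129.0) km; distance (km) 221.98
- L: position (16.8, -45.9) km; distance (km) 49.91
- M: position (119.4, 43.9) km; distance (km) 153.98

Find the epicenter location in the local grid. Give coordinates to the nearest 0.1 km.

Circle about each station: (x − 0.5)² + (y − 129.0)² = 221.98²; (x − 16.8)² + (y + 45.9)² = 49.91²; (x − 119.4)² + (y − 43.9)² = 153.98².
Subtracting pairs of circle equations eliminates x²+y² and gives linear equations (the radical axes):
32.6 x − 349.8 y = 32531.91
237.8 x − 170.2 y = 25107.60
Solving the 2×2 system: x ≈ 41.8, y ≈ -89.1 km.

41.8 km east, -89.1 km north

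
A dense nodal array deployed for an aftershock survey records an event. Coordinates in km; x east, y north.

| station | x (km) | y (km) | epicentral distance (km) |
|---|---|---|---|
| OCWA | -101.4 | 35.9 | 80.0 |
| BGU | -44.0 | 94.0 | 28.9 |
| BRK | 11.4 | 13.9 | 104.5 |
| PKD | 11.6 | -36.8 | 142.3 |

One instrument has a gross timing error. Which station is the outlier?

OCWA

Solve using three stations at a time. Using BGU, BRK, PKD (subtract circle equations pairwise → linear system) gives (x, y) ≈ (-69.3, 80.2).
Distances from that point to each station vs reported:
  OCWA: calculated 54.7 vs reported 80.0 → residual 25.3 km
  BGU: calculated 28.8 vs reported 28.9 → residual 0.1 km
  BRK: calculated 104.5 vs reported 104.5 → residual 0.0 km
  PKD: calculated 142.3 vs reported 142.3 → residual 0.0 km
BGU, BRK, PKD are mutually consistent (residuals ≈ 0); OCWA is off by 25.3 km.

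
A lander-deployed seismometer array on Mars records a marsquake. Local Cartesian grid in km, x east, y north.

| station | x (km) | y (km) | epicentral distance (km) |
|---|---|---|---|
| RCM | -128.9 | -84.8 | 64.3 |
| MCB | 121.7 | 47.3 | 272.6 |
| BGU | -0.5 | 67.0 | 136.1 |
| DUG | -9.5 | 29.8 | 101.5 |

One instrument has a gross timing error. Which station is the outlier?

Solve using three stations at a time. Using RCM, BGU, DUG (subtract circle equations pairwise → linear system) gives (x, y) ≈ (-79.0, -44.2).
Distances from that point to each station vs reported:
  RCM: calculated 64.3 vs reported 64.3 → residual 0.0 km
  MCB: calculated 220.6 vs reported 272.6 → residual 52.0 km
  BGU: calculated 136.1 vs reported 136.1 → residual 0.0 km
  DUG: calculated 101.5 vs reported 101.5 → residual 0.0 km
RCM, BGU, DUG are mutually consistent (residuals ≈ 0); MCB is off by 52.0 km.

MCB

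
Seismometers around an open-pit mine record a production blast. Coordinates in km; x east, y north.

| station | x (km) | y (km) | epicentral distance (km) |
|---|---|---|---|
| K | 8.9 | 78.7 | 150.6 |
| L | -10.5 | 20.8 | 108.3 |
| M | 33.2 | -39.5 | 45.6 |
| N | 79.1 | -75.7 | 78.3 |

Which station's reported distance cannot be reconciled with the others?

L

Solve using three stations at a time. Using K, M, N (subtract circle equations pairwise → linear system) gives (x, y) ≈ (0.9, -71.7).
Distances from that point to each station vs reported:
  K: calculated 150.6 vs reported 150.6 → residual 0.0 km
  L: calculated 93.2 vs reported 108.3 → residual 15.1 km
  M: calculated 45.6 vs reported 45.6 → residual 0.0 km
  N: calculated 78.3 vs reported 78.3 → residual 0.0 km
K, M, N are mutually consistent (residuals ≈ 0); L is off by 15.1 km.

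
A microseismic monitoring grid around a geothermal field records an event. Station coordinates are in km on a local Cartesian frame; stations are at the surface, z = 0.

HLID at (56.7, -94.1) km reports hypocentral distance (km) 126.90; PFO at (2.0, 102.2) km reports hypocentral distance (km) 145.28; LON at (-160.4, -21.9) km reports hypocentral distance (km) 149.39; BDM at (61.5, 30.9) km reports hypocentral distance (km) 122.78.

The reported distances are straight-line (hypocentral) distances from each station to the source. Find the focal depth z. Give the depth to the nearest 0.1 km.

depth ≈ 65.8 km

Each station gives a sphere (x−x_i)² + (y−y_i)² + z² = d_i² (stations at z=0).
Subtracting the HLID sphere from PFO and LON: z² cancels, leaving linear equations in x and y:
-109.4 x + 392.6 y = -6623.53
-434.2 x + 144.4 y = 7924.31
Solving: x ≈ -26.298, y ≈ -24.199 km (keep extra digits for the depth step; rounded: -26.3, -24.2).
Then from the HLID sphere: z² = 126.90² − (x − 56.7)² − (y + 94.1)² with x = -26.298, y = -24.199, so z ≈ 65.794 ≈ 65.8 km.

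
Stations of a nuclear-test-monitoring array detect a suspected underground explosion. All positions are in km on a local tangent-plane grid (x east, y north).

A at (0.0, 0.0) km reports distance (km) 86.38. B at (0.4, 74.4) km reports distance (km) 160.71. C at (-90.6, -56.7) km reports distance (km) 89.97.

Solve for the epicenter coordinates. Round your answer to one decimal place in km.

Circle about each station: x² + y² = 86.38²; (x − 0.4)² + (y − 74.4)² = 160.71²; (x + 90.6)² + (y + 56.7)² = 89.97².
Subtracting the A equation from the B and C equations removes the quadratic terms:
0.8 x + 148.8 y = -12830.68
-181.2 x − 113.4 y = 10790.15
Solving the 2×2 system: x ≈ -5.6, y ≈ -86.2 km.
Check against A (with the unrounded x, y): √(x²+y²) = 86.38 ≈ 86.38 km. ✓

-5.6 km east, -86.2 km north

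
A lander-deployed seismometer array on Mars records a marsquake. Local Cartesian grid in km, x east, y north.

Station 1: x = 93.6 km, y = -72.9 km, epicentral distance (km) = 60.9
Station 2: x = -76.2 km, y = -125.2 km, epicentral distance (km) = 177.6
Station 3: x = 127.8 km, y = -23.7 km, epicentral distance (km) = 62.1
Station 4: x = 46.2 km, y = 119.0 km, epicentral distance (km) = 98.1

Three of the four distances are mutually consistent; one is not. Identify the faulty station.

Solve using three stations at a time. Using Station 1, Station 2, Station 3 (subtract circle equations pairwise → linear system) gives (x, y) ≈ (65.9, -18.7).
Distances from that point to each station vs reported:
  Station 1: calculated 60.9 vs reported 60.9 → residual 0.0 km
  Station 2: calculated 177.6 vs reported 177.6 → residual 0.0 km
  Station 3: calculated 62.1 vs reported 62.1 → residual 0.0 km
  Station 4: calculated 139.1 vs reported 98.1 → residual 41.0 km
Station 1, Station 2, Station 3 are mutually consistent (residuals ≈ 0); Station 4 is off by 41.0 km.

Station 4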